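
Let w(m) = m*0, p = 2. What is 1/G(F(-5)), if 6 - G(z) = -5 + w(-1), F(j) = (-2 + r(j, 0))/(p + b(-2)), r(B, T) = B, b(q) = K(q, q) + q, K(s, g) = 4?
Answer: 1/11 ≈ 0.090909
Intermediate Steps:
b(q) = 4 + q
F(j) = -½ + j/4 (F(j) = (-2 + j)/(2 + (4 - 2)) = (-2 + j)/(2 + 2) = (-2 + j)/4 = (-2 + j)*(¼) = -½ + j/4)
w(m) = 0
G(z) = 11 (G(z) = 6 - (-5 + 0) = 6 - 1*(-5) = 6 + 5 = 11)
1/G(F(-5)) = 1/11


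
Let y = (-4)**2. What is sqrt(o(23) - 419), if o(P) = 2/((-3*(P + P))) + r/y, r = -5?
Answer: I*sqrt(31942653)/276 ≈ 20.477*I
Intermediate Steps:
y = 16
o(P) = -5/16 - 1/(3*P) (o(P) = 2/((-3*(P + P))) - 5/16 = 2/((-6*P)) - 5*1/16 = 2/((-6*P)) - 5/16 = 2*(-1/(6*P)) - 5/16 = -1/(3*P) - 5/16 = -5/16 - 1/(3*P))
sqrt(o(23) - 419) = sqrt((1/48)*(-16 - 15*23)/23 - 419) = sqrt((1/48)*(1/23)*(-16 - 345) - 419) = sqrt((1/48)*(1/23)*(-361) - 419) = sqrt(-361/1104 - 419) = sqrt(-462937/1104) = I*sqrt(31942653)/276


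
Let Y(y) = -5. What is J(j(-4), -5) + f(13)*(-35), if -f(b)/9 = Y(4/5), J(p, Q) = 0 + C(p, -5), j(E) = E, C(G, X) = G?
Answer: -1579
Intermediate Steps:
J(p, Q) = p (J(p, Q) = 0 + p = p)
f(b) = 45 (f(b) = -9*(-5) = 45)
J(j(-4), -5) + f(13)*(-35) = -4 + 45*(-35) = -4 - 1575 = -1579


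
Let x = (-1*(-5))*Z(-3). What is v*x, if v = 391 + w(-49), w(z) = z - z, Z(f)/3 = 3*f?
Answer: -52785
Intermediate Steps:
Z(f) = 9*f (Z(f) = 3*(3*f) = 9*f)
w(z) = 0
x = -135 (x = (-1*(-5))*(9*(-3)) = 5*(-27) = -135)
v = 391 (v = 391 + 0 = 391)
v*x = 391*(-135) = -52785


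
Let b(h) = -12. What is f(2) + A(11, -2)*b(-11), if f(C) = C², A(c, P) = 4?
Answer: -44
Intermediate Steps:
f(2) + A(11, -2)*b(-11) = 2² + 4*(-12) = 4 - 48 = -44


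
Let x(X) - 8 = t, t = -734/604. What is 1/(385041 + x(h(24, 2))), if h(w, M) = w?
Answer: 302/116284431 ≈ 2.5971e-6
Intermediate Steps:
t = -367/302 (t = -734*1/604 = -367/302 ≈ -1.2152)
x(X) = 2049/302 (x(X) = 8 - 367/302 = 2049/302)
1/(385041 + x(h(24, 2))) = 1/(385041 + 2049/302) = 1/(116284431/302) = 302/116284431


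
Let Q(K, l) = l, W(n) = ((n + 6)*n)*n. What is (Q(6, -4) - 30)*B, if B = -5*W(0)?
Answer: 0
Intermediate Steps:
W(n) = n²*(6 + n) (W(n) = ((6 + n)*n)*n = (n*(6 + n))*n = n²*(6 + n))
B = 0 (B = -5*0²*(6 + 0) = -0*6 = -5*0 = 0)
(Q(6, -4) - 30)*B = (-4 - 30)*0 = -34*0 = 0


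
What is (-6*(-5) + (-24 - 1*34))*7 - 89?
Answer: -285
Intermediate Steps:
(-6*(-5) + (-24 - 1*34))*7 - 89 = (30 + (-24 - 34))*7 - 89 = (30 - 58)*7 - 89 = -28*7 - 89 = -196 - 89 = -285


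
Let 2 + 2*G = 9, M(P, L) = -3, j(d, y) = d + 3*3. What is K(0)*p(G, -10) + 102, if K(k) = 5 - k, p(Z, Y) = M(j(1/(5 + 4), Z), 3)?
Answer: 87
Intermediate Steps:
j(d, y) = 9 + d (j(d, y) = d + 9 = 9 + d)
G = 7/2 (G = -1 + (½)*9 = -1 + 9/2 = 7/2 ≈ 3.5000)
p(Z, Y) = -3
K(0)*p(G, -10) + 102 = (5 - 1*0)*(-3) + 102 = (5 + 0)*(-3) + 102 = 5*(-3) + 102 = -15 + 102 = 87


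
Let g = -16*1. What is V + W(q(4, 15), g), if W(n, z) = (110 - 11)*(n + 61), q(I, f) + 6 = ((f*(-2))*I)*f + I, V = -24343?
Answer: -196702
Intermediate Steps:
g = -16
q(I, f) = -6 + I - 2*I*f² (q(I, f) = -6 + (((f*(-2))*I)*f + I) = -6 + (((-2*f)*I)*f + I) = -6 + ((-2*I*f)*f + I) = -6 + (-2*I*f² + I) = -6 + (I - 2*I*f²) = -6 + I - 2*I*f²)
W(n, z) = 6039 + 99*n (W(n, z) = 99*(61 + n) = 6039 + 99*n)
V + W(q(4, 15), g) = -24343 + (6039 + 99*(-6 + 4 - 2*4*15²)) = -24343 + (6039 + 99*(-6 + 4 - 2*4*225)) = -24343 + (6039 + 99*(-6 + 4 - 1800)) = -24343 + (6039 + 99*(-1802)) = -24343 + (6039 - 178398) = -24343 - 172359 = -196702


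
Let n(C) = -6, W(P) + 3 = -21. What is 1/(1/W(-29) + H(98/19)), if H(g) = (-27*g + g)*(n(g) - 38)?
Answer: 456/2690669 ≈ 0.00016947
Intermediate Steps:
W(P) = -24 (W(P) = -3 - 21 = -24)
H(g) = 1144*g (H(g) = (-27*g + g)*(-6 - 38) = -26*g*(-44) = 1144*g)
1/(1/W(-29) + H(98/19)) = 1/(1/(-24) + 1144*(98/19)) = 1/(-1/24 + 1144*(98*(1/19))) = 1/(-1/24 + 1144*(98/19)) = 1/(-1/24 + 112112/19) = 1/(2690669/456) = 456/2690669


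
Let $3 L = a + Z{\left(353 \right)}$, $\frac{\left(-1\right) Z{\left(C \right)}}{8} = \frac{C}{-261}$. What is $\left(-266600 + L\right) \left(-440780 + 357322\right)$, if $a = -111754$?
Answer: $\frac{19855723958660}{783} \approx 2.5359 \cdot 10^{10}$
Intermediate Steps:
$Z{\left(C \right)} = \frac{8 C}{261}$ ($Z{\left(C \right)} = - 8 \frac{C}{-261} = - 8 C \left(- \frac{1}{261}\right) = - 8 \left(- \frac{C}{261}\right) = \frac{8 C}{261}$)
$L = - \frac{29164970}{783}$ ($L = \frac{-111754 + \frac{8}{261} \cdot 353}{3} = \frac{-111754 + \frac{2824}{261}}{3} = \frac{1}{3} \left(- \frac{29164970}{261}\right) = - \frac{29164970}{783} \approx -37248.0$)
$\left(-266600 + L\right) \left(-440780 + 357322\right) = \left(-266600 - \frac{29164970}{783}\right) \left(-440780 + 357322\right) = \left(- \frac{237912770}{783}\right) \left(-83458\right) = \frac{19855723958660}{783}$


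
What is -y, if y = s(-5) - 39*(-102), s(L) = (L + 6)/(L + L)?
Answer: -39779/10 ≈ -3977.9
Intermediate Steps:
s(L) = (6 + L)/(2*L) (s(L) = (6 + L)/((2*L)) = (6 + L)*(1/(2*L)) = (6 + L)/(2*L))
y = 39779/10 (y = (½)*(6 - 5)/(-5) - 39*(-102) = (½)*(-⅕)*1 + 3978 = -⅒ + 3978 = 39779/10 ≈ 3977.9)
-y = -1*39779/10 = -39779/10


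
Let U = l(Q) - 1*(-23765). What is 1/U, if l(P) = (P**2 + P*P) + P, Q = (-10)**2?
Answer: 1/43865 ≈ 2.2797e-5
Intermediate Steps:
Q = 100
l(P) = P + 2*P**2 (l(P) = (P**2 + P**2) + P = 2*P**2 + P = P + 2*P**2)
U = 43865 (U = 100*(1 + 2*100) - 1*(-23765) = 100*(1 + 200) + 23765 = 100*201 + 23765 = 20100 + 23765 = 43865)
1/U = 1/43865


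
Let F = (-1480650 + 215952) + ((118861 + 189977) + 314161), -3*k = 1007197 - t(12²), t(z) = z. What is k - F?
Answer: 918044/3 ≈ 3.0601e+5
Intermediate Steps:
k = -1007053/3 (k = -(1007197 - 1*12²)/3 = -(1007197 - 1*144)/3 = -(1007197 - 144)/3 = -⅓*1007053 = -1007053/3 ≈ -3.3568e+5)
F = -641699 (F = -1264698 + (308838 + 314161) = -1264698 + 622999 = -641699)
k - F = -1007053/3 - 1*(-641699) = -1007053/3 + 641699 = 918044/3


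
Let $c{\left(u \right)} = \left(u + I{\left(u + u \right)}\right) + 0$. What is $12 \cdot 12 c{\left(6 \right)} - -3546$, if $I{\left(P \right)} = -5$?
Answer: $3690$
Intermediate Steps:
$c{\left(u \right)} = -5 + u$ ($c{\left(u \right)} = \left(u - 5\right) + 0 = \left(-5 + u\right) + 0 = -5 + u$)
$12 \cdot 12 c{\left(6 \right)} - -3546 = 12 \cdot 12 \left(-5 + 6\right) - -3546 = 144 \cdot 1 + 3546 = 144 + 3546 = 3690$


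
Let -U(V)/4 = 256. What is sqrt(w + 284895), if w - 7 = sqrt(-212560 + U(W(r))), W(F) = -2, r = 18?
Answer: sqrt(284902 + 4*I*sqrt(13349)) ≈ 533.76 + 0.433*I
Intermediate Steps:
U(V) = -1024 (U(V) = -4*256 = -1024)
w = 7 + 4*I*sqrt(13349) (w = 7 + sqrt(-212560 - 1024) = 7 + sqrt(-213584) = 7 + 4*I*sqrt(13349) ≈ 7.0 + 462.15*I)
sqrt(w + 284895) = sqrt((7 + 4*I*sqrt(13349)) + 284895) = sqrt(284902 + 4*I*sqrt(13349))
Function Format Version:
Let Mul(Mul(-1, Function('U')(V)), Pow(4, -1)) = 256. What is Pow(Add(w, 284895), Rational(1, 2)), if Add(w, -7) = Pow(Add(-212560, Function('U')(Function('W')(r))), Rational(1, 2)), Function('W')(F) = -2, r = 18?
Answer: Pow(Add(284902, Mul(4, I, Pow(13349, Rational(1, 2)))), Rational(1, 2)) ≈ Add(533.76, Mul(0.433, I))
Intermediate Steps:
Function('U')(V) = -1024 (Function('U')(V) = Mul(-4, 256) = -1024)
w = Add(7, Mul(4, I, Pow(13349, Rational(1, 2)))) (w = Add(7, Pow(Add(-212560, -1024), Rational(1, 2))) = Add(7, Pow(-213584, Rational(1, 2))) = Add(7, Mul(4, I, Pow(13349, Rational(1, 2)))) ≈ Add(7.0000, Mul(462.15, I)))
Pow(Add(w, 284895), Rational(1, 2)) = Pow(Add(Add(7, Mul(4, I, Pow(13349, Rational(1, 2)))), 284895), Rational(1, 2)) = Pow(Add(284902, Mul(4, I, Pow(13349, Rational(1, 2)))), Rational(1, 2))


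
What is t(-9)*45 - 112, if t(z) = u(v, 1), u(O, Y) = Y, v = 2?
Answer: -67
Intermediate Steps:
t(z) = 1
t(-9)*45 - 112 = 1*45 - 112 = 45 - 112 = -67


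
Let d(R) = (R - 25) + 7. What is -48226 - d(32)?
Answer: -48240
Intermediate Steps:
d(R) = -18 + R (d(R) = (-25 + R) + 7 = -18 + R)
-48226 - d(32) = -48226 - (-18 + 32) = -48226 - 1*14 = -48226 - 14 = -48240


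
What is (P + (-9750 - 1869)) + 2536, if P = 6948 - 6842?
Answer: -8977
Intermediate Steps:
P = 106
(P + (-9750 - 1869)) + 2536 = (106 + (-9750 - 1869)) + 2536 = (106 - 11619) + 2536 = -11513 + 2536 = -8977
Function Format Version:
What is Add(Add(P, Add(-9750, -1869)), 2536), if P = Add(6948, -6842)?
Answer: -8977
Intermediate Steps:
P = 106
Add(Add(P, Add(-9750, -1869)), 2536) = Add(Add(106, Add(-9750, -1869)), 2536) = Add(Add(106, -11619), 2536) = Add(-11513, 2536) = -8977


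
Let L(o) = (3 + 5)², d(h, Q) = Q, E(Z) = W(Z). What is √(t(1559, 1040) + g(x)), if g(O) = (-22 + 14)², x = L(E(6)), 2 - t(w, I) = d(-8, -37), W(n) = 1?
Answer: √103 ≈ 10.149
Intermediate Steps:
E(Z) = 1
t(w, I) = 39 (t(w, I) = 2 - 1*(-37) = 2 + 37 = 39)
L(o) = 64 (L(o) = 8² = 64)
x = 64
g(O) = 64 (g(O) = (-8)² = 64)
√(t(1559, 1040) + g(x)) = √(39 + 64) = √103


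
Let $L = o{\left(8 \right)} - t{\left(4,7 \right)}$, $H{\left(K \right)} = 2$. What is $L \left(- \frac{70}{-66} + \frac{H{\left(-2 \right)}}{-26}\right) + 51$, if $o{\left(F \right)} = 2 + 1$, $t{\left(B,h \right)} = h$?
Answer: $\frac{20191}{429} \approx 47.065$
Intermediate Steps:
$o{\left(F \right)} = 3$
$L = -4$ ($L = 3 - 7 = -4$)
$L \left(- \frac{70}{-66} + \frac{H{\left(-2 \right)}}{-26}\right) + 51 = - 4 \left(- \frac{70}{-66} + \frac{2}{-26}\right) + 51 = - 4 \left(\left(-70\right) \left(- \frac{1}{66}\right) + 2 \left(- \frac{1}{26}\right)\right) + 51 = - 4 \left(\frac{35}{33} - \frac{1}{13}\right) + 51 = \left(-4\right) \frac{422}{429} + 51 = - \frac{1688}{429} + 51 = \frac{20191}{429}$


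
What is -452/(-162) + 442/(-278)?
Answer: 13513/11259 ≈ 1.2002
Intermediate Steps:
-452/(-162) + 442/(-278) = -452*(-1/162) + 442*(-1/278) = 226/81 - 221/139 = 13513/11259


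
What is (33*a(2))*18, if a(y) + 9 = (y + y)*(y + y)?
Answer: 4158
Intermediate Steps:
a(y) = -9 + 4*y² (a(y) = -9 + (y + y)*(y + y) = -9 + (2*y)*(2*y) = -9 + 4*y²)
(33*a(2))*18 = (33*(-9 + 4*2²))*18 = (33*(-9 + 4*4))*18 = (33*(-9 + 16))*18 = (33*7)*18 = 231*18 = 4158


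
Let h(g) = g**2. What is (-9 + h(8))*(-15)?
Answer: -825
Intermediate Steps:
(-9 + h(8))*(-15) = (-9 + 8**2)*(-15) = (-9 + 64)*(-15) = 55*(-15) = -825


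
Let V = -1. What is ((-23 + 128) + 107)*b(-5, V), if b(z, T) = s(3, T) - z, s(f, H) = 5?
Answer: 2120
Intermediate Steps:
b(z, T) = 5 - z
((-23 + 128) + 107)*b(-5, V) = ((-23 + 128) + 107)*(5 - 1*(-5)) = (105 + 107)*(5 + 5) = 212*10 = 2120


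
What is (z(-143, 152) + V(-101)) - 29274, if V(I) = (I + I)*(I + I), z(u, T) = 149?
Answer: 11679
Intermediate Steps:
V(I) = 4*I**2 (V(I) = (2*I)*(2*I) = 4*I**2)
(z(-143, 152) + V(-101)) - 29274 = (149 + 4*(-101)**2) - 29274 = (149 + 4*10201) - 29274 = (149 + 40804) - 29274 = 40953 - 29274 = 11679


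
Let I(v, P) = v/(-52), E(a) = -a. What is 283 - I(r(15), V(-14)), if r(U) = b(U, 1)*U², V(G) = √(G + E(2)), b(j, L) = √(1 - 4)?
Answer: 283 + 225*I*√3/52 ≈ 283.0 + 7.4945*I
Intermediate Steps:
b(j, L) = I*√3 (b(j, L) = √(-3) = I*√3)
V(G) = √(-2 + G) (V(G) = √(G - 1*2) = √(G - 2) = √(-2 + G))
r(U) = I*√3*U² (r(U) = (I*√3)*U² = I*√3*U²)
I(v, P) = -v/52 (I(v, P) = v*(-1/52) = -v/52)
283 - I(r(15), V(-14)) = 283 - (-1)*I*√3*15²/52 = 283 - (-1)*I*√3*225/52 = 283 - (-1)*225*I*√3/52 = 283 - (-225)*I*√3/52 = 283 + 225*I*√3/52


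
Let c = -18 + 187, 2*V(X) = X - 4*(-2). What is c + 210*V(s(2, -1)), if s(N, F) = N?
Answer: 1219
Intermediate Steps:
V(X) = 4 + X/2 (V(X) = (X - 4*(-2))/2 = (X + 8)/2 = (8 + X)/2 = 4 + X/2)
c = 169
c + 210*V(s(2, -1)) = 169 + 210*(4 + (1/2)*2) = 169 + 210*(4 + 1) = 169 + 210*5 = 169 + 1050 = 1219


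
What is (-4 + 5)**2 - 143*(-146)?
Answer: 20879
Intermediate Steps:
(-4 + 5)**2 - 143*(-146) = 1**2 + 20878 = 1 + 20878 = 20879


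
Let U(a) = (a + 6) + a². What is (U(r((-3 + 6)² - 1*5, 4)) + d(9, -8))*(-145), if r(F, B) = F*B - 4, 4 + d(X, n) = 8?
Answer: -24070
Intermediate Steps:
d(X, n) = 4 (d(X, n) = -4 + 8 = 4)
r(F, B) = -4 + B*F (r(F, B) = B*F - 4 = -4 + B*F)
U(a) = 6 + a + a² (U(a) = (6 + a) + a² = 6 + a + a²)
(U(r((-3 + 6)² - 1*5, 4)) + d(9, -8))*(-145) = ((6 + (-4 + 4*((-3 + 6)² - 1*5)) + (-4 + 4*((-3 + 6)² - 1*5))²) + 4)*(-145) = ((6 + (-4 + 4*(3² - 5)) + (-4 + 4*(3² - 5))²) + 4)*(-145) = ((6 + (-4 + 4*(9 - 5)) + (-4 + 4*(9 - 5))²) + 4)*(-145) = ((6 + (-4 + 4*4) + (-4 + 4*4)²) + 4)*(-145) = ((6 + (-4 + 16) + (-4 + 16)²) + 4)*(-145) = ((6 + 12 + 12²) + 4)*(-145) = ((6 + 12 + 144) + 4)*(-145) = (162 + 4)*(-145) = 166*(-145) = -24070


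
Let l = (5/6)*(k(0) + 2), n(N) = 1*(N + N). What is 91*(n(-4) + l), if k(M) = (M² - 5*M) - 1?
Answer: -3913/6 ≈ -652.17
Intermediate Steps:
n(N) = 2*N (n(N) = 1*(2*N) = 2*N)
k(M) = -1 + M² - 5*M
l = ⅚ (l = (5/6)*((-1 + 0² - 5*0) + 2) = (5*(⅙))*((-1 + 0 + 0) + 2) = 5*(-1 + 2)/6 = (⅚)*1 = ⅚ ≈ 0.83333)
91*(n(-4) + l) = 91*(2*(-4) + ⅚) = 91*(-8 + ⅚) = 91*(-43/6) = -3913/6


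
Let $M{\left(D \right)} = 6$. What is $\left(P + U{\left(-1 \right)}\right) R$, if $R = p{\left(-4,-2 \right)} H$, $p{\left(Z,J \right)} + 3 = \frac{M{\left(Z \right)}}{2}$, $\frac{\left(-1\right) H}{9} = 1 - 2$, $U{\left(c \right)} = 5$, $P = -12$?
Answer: $0$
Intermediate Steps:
$H = 9$ ($H = - 9 \left(1 - 2\right) = \left(-9\right) \left(-1\right) = 9$)
$p{\left(Z,J \right)} = 0$ ($p{\left(Z,J \right)} = -3 + \frac{6}{2} = -3 + 6 \cdot \frac{1}{2} = -3 + 3 = 0$)
$R = 0$ ($R = 0 \cdot 9 = 0$)
$\left(P + U{\left(-1 \right)}\right) R = \left(-12 + 5\right) 0 = \left(-7\right) 0 = 0$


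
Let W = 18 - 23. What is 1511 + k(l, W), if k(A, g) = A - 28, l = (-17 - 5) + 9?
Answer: 1470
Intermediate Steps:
W = -5
l = -13 (l = -22 + 9 = -13)
k(A, g) = -28 + A
1511 + k(l, W) = 1511 + (-28 - 13) = 1511 - 41 = 1470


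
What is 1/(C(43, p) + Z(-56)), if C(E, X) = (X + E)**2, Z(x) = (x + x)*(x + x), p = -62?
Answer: 1/12905 ≈ 7.7489e-5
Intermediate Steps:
Z(x) = 4*x**2 (Z(x) = (2*x)*(2*x) = 4*x**2)
C(E, X) = (E + X)**2
1/(C(43, p) + Z(-56)) = 1/((43 - 62)**2 + 4*(-56)**2) = 1/((-19)**2 + 4*3136) = 1/(361 + 12544) = 1/12905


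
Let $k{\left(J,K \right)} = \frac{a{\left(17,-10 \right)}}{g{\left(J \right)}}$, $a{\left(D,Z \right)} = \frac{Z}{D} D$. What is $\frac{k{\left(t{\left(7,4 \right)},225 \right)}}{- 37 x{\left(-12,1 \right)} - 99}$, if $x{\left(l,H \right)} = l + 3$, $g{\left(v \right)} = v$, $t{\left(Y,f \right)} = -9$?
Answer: $\frac{5}{1053} \approx 0.0047483$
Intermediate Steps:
$x{\left(l,H \right)} = 3 + l$
$a{\left(D,Z \right)} = Z$
$k{\left(J,K \right)} = - \frac{10}{J}$
$\frac{k{\left(t{\left(7,4 \right)},225 \right)}}{- 37 x{\left(-12,1 \right)} - 99} = \frac{\left(-10\right) \frac{1}{-9}}{- 37 \left(3 - 12\right) - 99} = \frac{\left(-10\right) \left(- \frac{1}{9}\right)}{\left(-37\right) \left(-9\right) - 99} = \frac{10}{9 \left(333 - 99\right)} = \frac{10}{9 \cdot 234} = \frac{10}{9} \cdot \frac{1}{234} = \frac{5}{1053}$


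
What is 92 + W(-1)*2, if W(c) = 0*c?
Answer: 92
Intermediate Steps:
W(c) = 0
92 + W(-1)*2 = 92 + 0*2 = 92 + 0 = 92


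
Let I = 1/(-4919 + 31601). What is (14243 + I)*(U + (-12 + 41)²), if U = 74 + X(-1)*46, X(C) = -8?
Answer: 207877354669/26682 ≈ 7.7909e+6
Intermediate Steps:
I = 1/26682 ≈ 3.7478e-5
U = -294 (U = 74 - 8*46 = 74 - 368 = -294)
(14243 + I)*(U + (-12 + 41)²) = (14243 + 1/26682)*(-294 + (-12 + 41)²) = 380031727*(-294 + 29²)/26682 = 380031727*(-294 + 841)/26682 = (380031727/26682)*547 = 207877354669/26682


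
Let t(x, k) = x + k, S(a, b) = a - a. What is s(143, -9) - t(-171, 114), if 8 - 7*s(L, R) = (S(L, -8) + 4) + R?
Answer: 412/7 ≈ 58.857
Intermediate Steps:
S(a, b) = 0
s(L, R) = 4/7 - R/7 (s(L, R) = 8/7 - ((0 + 4) + R)/7 = 8/7 - (4 + R)/7 = 8/7 + (-4/7 - R/7) = 4/7 - R/7)
t(x, k) = k + x
s(143, -9) - t(-171, 114) = (4/7 - ⅐*(-9)) - (114 - 171) = (4/7 + 9/7) - 1*(-57) = 13/7 + 57 = 412/7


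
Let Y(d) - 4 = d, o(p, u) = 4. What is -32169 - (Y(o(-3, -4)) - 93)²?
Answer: -39394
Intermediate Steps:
Y(d) = 4 + d
-32169 - (Y(o(-3, -4)) - 93)² = -32169 - ((4 + 4) - 93)² = -32169 - (8 - 93)² = -32169 - 1*(-85)² = -32169 - 1*7225 = -32169 - 7225 = -39394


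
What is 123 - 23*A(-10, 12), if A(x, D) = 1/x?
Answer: 1253/10 ≈ 125.30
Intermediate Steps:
123 - 23*A(-10, 12) = 123 - 23/(-10) = 123 - 23*(-⅒) = 123 + 23/10 = 1253/10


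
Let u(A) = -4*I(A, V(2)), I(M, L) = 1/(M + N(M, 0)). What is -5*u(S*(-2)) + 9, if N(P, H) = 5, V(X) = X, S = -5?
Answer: 31/3 ≈ 10.333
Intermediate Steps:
I(M, L) = 1/(5 + M) (I(M, L) = 1/(M + 5) = 1/(5 + M))
u(A) = -4/(5 + A)
-5*u(S*(-2)) + 9 = -(-20)/(5 - 5*(-2)) + 9 = -(-20)/(5 + 10) + 9 = -(-20)/15 + 9 = -5*(-4/15) + 9 = 4/3 + 9 = 31/3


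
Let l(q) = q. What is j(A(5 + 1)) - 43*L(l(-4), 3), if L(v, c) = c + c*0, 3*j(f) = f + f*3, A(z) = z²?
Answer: -81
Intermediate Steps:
j(f) = 4*f/3 (j(f) = (f + f*3)/3 = (f + 3*f)/3 = (4*f)/3 = 4*f/3)
L(v, c) = c (L(v, c) = c + 0 = c)
j(A(5 + 1)) - 43*L(l(-4), 3) = 4*(5 + 1)²/3 - 43*3 = (4/3)*6² - 129 = (4/3)*36 - 129 = 48 - 129 = -81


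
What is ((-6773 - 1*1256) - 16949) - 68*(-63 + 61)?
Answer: -24842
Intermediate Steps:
((-6773 - 1*1256) - 16949) - 68*(-63 + 61) = ((-6773 - 1256) - 16949) - 68*(-2) = (-8029 - 16949) + 136 = -24978 + 136 = -24842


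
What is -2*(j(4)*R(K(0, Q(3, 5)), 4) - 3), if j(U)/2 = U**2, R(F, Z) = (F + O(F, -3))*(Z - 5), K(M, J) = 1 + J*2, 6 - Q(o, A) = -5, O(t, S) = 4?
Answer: 1734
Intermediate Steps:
Q(o, A) = 11 (Q(o, A) = 6 - 1*(-5) = 6 + 5 = 11)
K(M, J) = 1 + 2*J
R(F, Z) = (-5 + Z)*(4 + F) (R(F, Z) = (F + 4)*(Z - 5) = (4 + F)*(-5 + Z) = (-5 + Z)*(4 + F))
j(U) = 2*U**2
-2*(j(4)*R(K(0, Q(3, 5)), 4) - 3) = -2*((2*4**2)*(-20 - 5*(1 + 2*11) + 4*4 + (1 + 2*11)*4) - 3) = -2*((2*16)*(-20 - 5*(1 + 22) + 16 + (1 + 22)*4) - 3) = -2*(32*(-20 - 5*23 + 16 + 23*4) - 3) = -2*(32*(-20 - 115 + 16 + 92) - 3) = -2*(32*(-27) - 3) = -2*(-864 - 3) = -2*(-867) = 1734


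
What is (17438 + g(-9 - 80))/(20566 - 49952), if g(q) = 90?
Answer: -1252/2099 ≈ -0.59647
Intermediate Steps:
(17438 + g(-9 - 80))/(20566 - 49952) = (17438 + 90)/(20566 - 49952) = 17528/(-29386) = 17528*(-1/29386) = -1252/2099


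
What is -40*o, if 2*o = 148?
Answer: -2960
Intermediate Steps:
o = 74 (o = (½)*148 = 74)
-40*o = -40*74 = -2960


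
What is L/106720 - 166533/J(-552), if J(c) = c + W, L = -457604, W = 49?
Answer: 4385556737/13420040 ≈ 326.79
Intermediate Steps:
J(c) = 49 + c (J(c) = c + 49 = 49 + c)
L/106720 - 166533/J(-552) = -457604/106720 - 166533/(49 - 552) = -457604*1/106720 - 166533/(-503) = -114401/26680 - 166533*(-1/503) = -114401/26680 + 166533/503 = 4385556737/13420040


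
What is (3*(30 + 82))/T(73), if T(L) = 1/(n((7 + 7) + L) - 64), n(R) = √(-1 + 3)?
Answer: -21504 + 336*√2 ≈ -21029.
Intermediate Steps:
n(R) = √2
T(L) = 1/(-64 + √2) (T(L) = 1/(√2 - 64) = 1/(-64 + √2))
(3*(30 + 82))/T(73) = (3*(30 + 82))/(-32/2047 - √2/4094) = (3*112)/(-32/2047 - √2/4094) = 336/(-32/2047 - √2/4094)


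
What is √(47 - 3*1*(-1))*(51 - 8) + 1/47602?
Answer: 1/47602 + 215*√2 ≈ 304.06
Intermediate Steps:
√(47 - 3*1*(-1))*(51 - 8) + 1/47602 = √(47 - 3*(-1))*43 + 1/47602 = √(47 + 3)*43 + 1/47602 = √50*43 + 1/47602 = (5*√2)*43 + 1/47602 = 215*√2 + 1/47602 = 1/47602 + 215*√2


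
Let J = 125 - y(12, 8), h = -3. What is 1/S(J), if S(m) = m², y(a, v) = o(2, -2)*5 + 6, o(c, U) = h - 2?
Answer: 1/20736 ≈ 4.8225e-5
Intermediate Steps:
o(c, U) = -5 (o(c, U) = -3 - 2 = -5)
y(a, v) = -19 (y(a, v) = -5*5 + 6 = -25 + 6 = -19)
J = 144 (J = 125 - 1*(-19) = 125 + 19 = 144)
1/S(J) = 1/(144²) = 1/20736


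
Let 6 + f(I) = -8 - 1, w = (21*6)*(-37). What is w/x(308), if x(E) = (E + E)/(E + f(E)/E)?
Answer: -31584717/13552 ≈ -2330.6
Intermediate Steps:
w = -4662 (w = 126*(-37) = -4662)
f(I) = -15 (f(I) = -6 + (-8 - 1) = -6 - 9 = -15)
x(E) = 2*E/(E - 15/E) (x(E) = (E + E)/(E - 15/E) = (2*E)/(E - 15/E) = 2*E/(E - 15/E))
w/x(308) = -4662/(2*308²/(-15 + 308²)) = -4662/(2*94864/(-15 + 94864)) = -4662/(2*94864/94849) = -4662/(2*94864*(1/94849)) = -4662/189728/94849 = -4662*94849/189728 = -31584717/13552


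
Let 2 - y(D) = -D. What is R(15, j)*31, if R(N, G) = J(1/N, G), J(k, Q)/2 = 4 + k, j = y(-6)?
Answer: 3782/15 ≈ 252.13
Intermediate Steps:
y(D) = 2 + D (y(D) = 2 - (-1)*D = 2 + D)
j = -4 (j = 2 - 6 = -4)
J(k, Q) = 8 + 2*k (J(k, Q) = 2*(4 + k) = 8 + 2*k)
R(N, G) = 8 + 2/N
R(15, j)*31 = (8 + 2/15)*31 = (122/15)*31 = 3782/15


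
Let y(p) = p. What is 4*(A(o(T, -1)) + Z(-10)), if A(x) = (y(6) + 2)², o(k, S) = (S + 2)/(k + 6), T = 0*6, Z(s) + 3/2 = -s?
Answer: 290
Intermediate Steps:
Z(s) = -3/2 - s
T = 0
o(k, S) = (2 + S)/(6 + k)
A(x) = 64 (A(x) = (6 + 2)² = 8² = 64)
4*(A(o(T, -1)) + Z(-10)) = 4*(64 + (-3/2 - 1*(-10))) = 4*(64 + (-3/2 + 10)) = 4*(64 + 17/2) = 4*(145/2) = 290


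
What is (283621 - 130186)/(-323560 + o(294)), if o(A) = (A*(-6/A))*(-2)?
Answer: -153435/323548 ≈ -0.47423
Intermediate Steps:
o(A) = 12 (o(A) = -6*(-2) = 12)
(283621 - 130186)/(-323560 + o(294)) = (283621 - 130186)/(-323560 + 12) = 153435/(-323548) = 153435*(-1/323548) = -153435/323548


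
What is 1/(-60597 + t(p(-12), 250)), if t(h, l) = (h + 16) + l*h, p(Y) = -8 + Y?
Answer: -1/65601 ≈ -1.5244e-5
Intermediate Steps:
t(h, l) = 16 + h + h*l (t(h, l) = (16 + h) + h*l = 16 + h + h*l)
1/(-60597 + t(p(-12), 250)) = 1/(-60597 + (16 + (-8 - 12) + (-8 - 12)*250)) = 1/(-60597 + (16 - 20 - 20*250)) = 1/(-60597 + (16 - 20 - 5000)) = 1/(-60597 - 5004) = 1/(-65601) = -1/65601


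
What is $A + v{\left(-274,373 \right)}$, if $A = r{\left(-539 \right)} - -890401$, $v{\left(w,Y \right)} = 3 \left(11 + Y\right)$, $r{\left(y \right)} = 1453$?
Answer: $893006$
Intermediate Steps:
$v{\left(w,Y \right)} = 33 + 3 Y$
$A = 891854$ ($A = 1453 - -890401 = 1453 + 890401 = 891854$)
$A + v{\left(-274,373 \right)} = 891854 + \left(33 + 3 \cdot 373\right) = 891854 + \left(33 + 1119\right) = 891854 + 1152 = 893006$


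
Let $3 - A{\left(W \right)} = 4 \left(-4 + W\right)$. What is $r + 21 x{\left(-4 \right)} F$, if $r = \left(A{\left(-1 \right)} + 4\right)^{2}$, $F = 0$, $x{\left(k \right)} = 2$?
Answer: $729$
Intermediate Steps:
$A{\left(W \right)} = 19 - 4 W$ ($A{\left(W \right)} = 3 - 4 \left(-4 + W\right) = 3 - \left(-16 + 4 W\right) = 19 - 4 W$)
$r = 729$ ($r = \left(\left(19 - -4\right) + 4\right)^{2} = \left(\left(19 + 4\right) + 4\right)^{2} = \left(23 + 4\right)^{2} = 27^{2} = 729$)
$r + 21 x{\left(-4 \right)} F = 729 + 21 \cdot 2 \cdot 0 = 729 + 21 \cdot 0 = 729 + 0 = 729$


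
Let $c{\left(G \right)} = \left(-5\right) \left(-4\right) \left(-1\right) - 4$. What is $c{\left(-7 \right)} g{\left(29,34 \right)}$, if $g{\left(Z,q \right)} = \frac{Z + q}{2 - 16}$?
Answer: $108$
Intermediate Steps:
$g{\left(Z,q \right)} = - \frac{Z}{14} - \frac{q}{14}$ ($g{\left(Z,q \right)} = \frac{Z + q}{-14} = \left(Z + q\right) \left(- \frac{1}{14}\right) = - \frac{Z}{14} - \frac{q}{14}$)
$c{\left(G \right)} = -24$ ($c{\left(G \right)} = 20 \left(-1\right) - 4 = -20 - 4 = -24$)
$c{\left(-7 \right)} g{\left(29,34 \right)} = - 24 \left(\left(- \frac{1}{14}\right) 29 - \frac{17}{7}\right) = - 24 \left(- \frac{29}{14} - \frac{17}{7}\right) = \left(-24\right) \left(- \frac{9}{2}\right) = 108$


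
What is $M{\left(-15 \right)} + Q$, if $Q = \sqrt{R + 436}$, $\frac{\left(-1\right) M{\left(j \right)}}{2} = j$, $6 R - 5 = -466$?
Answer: $30 + \frac{\sqrt{12930}}{6} \approx 48.952$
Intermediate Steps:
$R = - \frac{461}{6}$ ($R = \frac{5}{6} + \frac{1}{6} \left(-466\right) = \frac{5}{6} - \frac{233}{3} = - \frac{461}{6} \approx -76.833$)
$M{\left(j \right)} = - 2 j$
$Q = \frac{\sqrt{12930}}{6}$ ($Q = \sqrt{- \frac{461}{6} + 436} = \sqrt{\frac{2155}{6}} = \frac{\sqrt{12930}}{6} \approx 18.952$)
$M{\left(-15 \right)} + Q = \left(-2\right) \left(-15\right) + \frac{\sqrt{12930}}{6} = 30 + \frac{\sqrt{12930}}{6}$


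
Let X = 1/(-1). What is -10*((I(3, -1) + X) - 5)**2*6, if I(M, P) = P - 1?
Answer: -3840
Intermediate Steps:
X = -1
I(M, P) = -1 + P
-10*((I(3, -1) + X) - 5)**2*6 = -10*(((-1 - 1) - 1) - 5)**2*6 = -10*((-2 - 1) - 5)**2*6 = -10*(-3 - 5)**2*6 = -10*(-8)**2*6 = -10*64*6 = -640*6 = -3840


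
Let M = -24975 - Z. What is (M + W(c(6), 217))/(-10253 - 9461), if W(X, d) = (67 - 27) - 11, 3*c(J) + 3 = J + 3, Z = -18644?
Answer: 3151/9857 ≈ 0.31967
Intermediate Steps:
c(J) = J/3 (c(J) = -1 + (J + 3)/3 = -1 + (3 + J)/3 = -1 + (1 + J/3) = J/3)
W(X, d) = 29 (W(X, d) = 40 - 11 = 29)
M = -6331 (M = -24975 - 1*(-18644) = -24975 + 18644 = -6331)
(M + W(c(6), 217))/(-10253 - 9461) = (-6331 + 29)/(-10253 - 9461) = -6302/(-19714) = -6302*(-1/19714) = 3151/9857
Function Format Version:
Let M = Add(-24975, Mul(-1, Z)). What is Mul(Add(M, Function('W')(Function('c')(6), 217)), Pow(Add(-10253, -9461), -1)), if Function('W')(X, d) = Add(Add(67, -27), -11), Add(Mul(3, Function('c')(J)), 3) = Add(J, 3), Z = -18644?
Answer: Rational(3151, 9857) ≈ 0.31967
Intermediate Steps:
Function('c')(J) = Mul(Rational(1, 3), J) (Function('c')(J) = Add(-1, Mul(Rational(1, 3), Add(J, 3))) = Add(-1, Mul(Rational(1, 3), Add(3, J))) = Add(-1, Add(1, Mul(Rational(1, 3), J))) = Mul(Rational(1, 3), J))
Function('W')(X, d) = 29 (Function('W')(X, d) = Add(40, -11) = 29)
M = -6331 (M = Add(-24975, Mul(-1, -18644)) = Add(-24975, 18644) = -6331)
Mul(Add(M, Function('W')(Function('c')(6), 217)), Pow(Add(-10253, -9461), -1)) = Mul(Add(-6331, 29), Pow(Add(-10253, -9461), -1)) = Mul(-6302, Pow(-19714, -1)) = Mul(-6302, Rational(-1, 19714)) = Rational(3151, 9857)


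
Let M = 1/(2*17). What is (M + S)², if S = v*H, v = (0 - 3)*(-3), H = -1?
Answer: 93025/1156 ≈ 80.471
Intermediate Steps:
v = 9 (v = -3*(-3) = 9)
M = 1/34 ≈ 0.029412
S = -9 (S = 9*(-1) = -9)
(M + S)² = (1/34 - 9)² = (-305/34)² = 93025/1156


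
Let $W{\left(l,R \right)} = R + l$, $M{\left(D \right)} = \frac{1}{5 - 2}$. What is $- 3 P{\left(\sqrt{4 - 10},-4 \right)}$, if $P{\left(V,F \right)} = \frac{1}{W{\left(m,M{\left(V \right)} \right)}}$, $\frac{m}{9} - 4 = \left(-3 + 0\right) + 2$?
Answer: $- \frac{9}{82} \approx -0.10976$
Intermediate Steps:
$m = 27$ ($m = 36 + 9 \left(\left(-3 + 0\right) + 2\right) = 36 + 9 \left(-3 + 2\right) = 36 + 9 \left(-1\right) = 36 - 9 = 27$)
$M{\left(D \right)} = \frac{1}{3}$
$P{\left(V,F \right)} = \frac{3}{82}$ ($P{\left(V,F \right)} = \frac{1}{\frac{1}{3} + 27} = \frac{1}{\frac{82}{3}} = \frac{3}{82}$)
$- 3 P{\left(\sqrt{4 - 10},-4 \right)} = \left(-3\right) \frac{3}{82} = - \frac{9}{82}$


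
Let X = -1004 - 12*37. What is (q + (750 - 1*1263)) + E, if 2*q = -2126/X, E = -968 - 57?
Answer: -2225961/1448 ≈ -1537.3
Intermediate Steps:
X = -1448 (X = -1004 - 444 = -1448)
E = -1025
q = 1063/1448 (q = (-2126/(-1448))/2 = (-2126*(-1/1448))/2 = (½)*(1063/724) = 1063/1448 ≈ 0.73412)
(q + (750 - 1*1263)) + E = (1063/1448 + (750 - 1*1263)) - 1025 = (1063/1448 + (750 - 1263)) - 1025 = (1063/1448 - 513) - 1025 = -741761/1448 - 1025 = -2225961/1448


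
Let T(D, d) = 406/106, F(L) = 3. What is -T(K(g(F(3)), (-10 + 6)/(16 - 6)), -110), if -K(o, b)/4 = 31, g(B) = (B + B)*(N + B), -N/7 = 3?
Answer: -203/53 ≈ -3.8302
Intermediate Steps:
N = -21 (N = -7*3 = -21)
g(B) = 2*B*(-21 + B) (g(B) = (B + B)*(-21 + B) = (2*B)*(-21 + B) = 2*B*(-21 + B))
K(o, b) = -124 (K(o, b) = -4*31 = -124)
T(D, d) = 203/53 (T(D, d) = 406*(1/106) = 203/53)
-T(K(g(F(3)), (-10 + 6)/(16 - 6)), -110) = -1*203/53 = -203/53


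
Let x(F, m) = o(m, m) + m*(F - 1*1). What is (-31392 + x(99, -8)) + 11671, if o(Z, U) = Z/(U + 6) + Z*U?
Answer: -20437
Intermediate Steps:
o(Z, U) = U*Z + Z/(6 + U) (o(Z, U) = Z/(6 + U) + U*Z = U*Z + Z/(6 + U))
x(F, m) = m*(-1 + F) + m*(1 + m² + 6*m)/(6 + m) (x(F, m) = m*(1 + m² + 6*m)/(6 + m) + m*(F - 1*1) = m*(1 + m² + 6*m)/(6 + m) + m*(F - 1) = m*(1 + m² + 6*m)/(6 + m) + m*(-1 + F) = m*(-1 + F) + m*(1 + m² + 6*m)/(6 + m))
(-31392 + x(99, -8)) + 11671 = (-31392 - 8*(1 + (-8)² + 6*(-8) + (-1 + 99)*(6 - 8))/(6 - 8)) + 11671 = (-31392 - 8*(1 + 64 - 48 + 98*(-2))/(-2)) + 11671 = (-31392 - 8*(-½)*(1 + 64 - 48 - 196)) + 11671 = (-31392 - 8*(-½)*(-179)) + 11671 = (-31392 - 716) + 11671 = -32108 + 11671 = -20437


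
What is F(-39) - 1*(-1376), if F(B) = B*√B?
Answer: 1376 - 39*I*√39 ≈ 1376.0 - 243.55*I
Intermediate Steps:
F(B) = B^(3/2)
F(-39) - 1*(-1376) = (-39)^(3/2) - 1*(-1376) = -39*I*√39 + 1376 = 1376 - 39*I*√39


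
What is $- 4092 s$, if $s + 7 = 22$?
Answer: $-61380$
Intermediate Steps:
$s = 15$ ($s = -7 + 22 = 15$)
$- 4092 s = \left(-4092\right) 15 = -61380$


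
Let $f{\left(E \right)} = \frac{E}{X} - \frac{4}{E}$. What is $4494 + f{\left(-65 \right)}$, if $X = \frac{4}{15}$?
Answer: $\frac{1105081}{260} \approx 4250.3$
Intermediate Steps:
$X = \frac{4}{15}$ ($X = 4 \cdot \frac{1}{15} = \frac{4}{15} \approx 0.26667$)
$f{\left(E \right)} = - \frac{4}{E} + \frac{15 E}{4}$ ($f{\left(E \right)} = \frac{E}{\frac{4}{15}} - \frac{4}{E} = E \frac{15}{4} - \frac{4}{E} = \frac{15 E}{4} - \frac{4}{E} = - \frac{4}{E} + \frac{15 E}{4}$)
$4494 + f{\left(-65 \right)} = 4494 + \left(- \frac{4}{-65} + \frac{15}{4} \left(-65\right)\right) = 4494 - \frac{63359}{260} = \frac{1105081}{260}$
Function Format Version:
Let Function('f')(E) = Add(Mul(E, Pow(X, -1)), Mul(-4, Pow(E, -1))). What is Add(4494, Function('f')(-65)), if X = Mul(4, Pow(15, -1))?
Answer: Rational(1105081, 260) ≈ 4250.3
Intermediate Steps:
X = Rational(4, 15) (X = Mul(4, Rational(1, 15)) = Rational(4, 15) ≈ 0.26667)
Function('f')(E) = Add(Mul(-4, Pow(E, -1)), Mul(Rational(15, 4), E)) (Function('f')(E) = Add(Mul(E, Pow(Rational(4, 15), -1)), Mul(-4, Pow(E, -1))) = Add(Mul(E, Rational(15, 4)), Mul(-4, Pow(E, -1))) = Add(Mul(Rational(15, 4), E), Mul(-4, Pow(E, -1))) = Add(Mul(-4, Pow(E, -1)), Mul(Rational(15, 4), E)))
Add(4494, Function('f')(-65)) = Add(4494, Add(Mul(-4, Pow(-65, -1)), Mul(Rational(15, 4), -65))) = Add(4494, Add(Mul(-4, Rational(-1, 65)), Rational(-975, 4))) = Add(4494, Add(Rational(4, 65), Rational(-975, 4))) = Add(4494, Rational(-63359, 260)) = Rational(1105081, 260)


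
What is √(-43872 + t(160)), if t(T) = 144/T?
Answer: I*√4387110/10 ≈ 209.45*I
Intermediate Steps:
√(-43872 + t(160)) = √(-43872 + 144/160) = √(-43872 + 144*(1/160)) = √(-43872 + 9/10) = √(-438711/10) = I*√4387110/10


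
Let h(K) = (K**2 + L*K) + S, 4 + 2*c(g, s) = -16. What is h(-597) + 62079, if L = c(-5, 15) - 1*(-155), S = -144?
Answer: 331779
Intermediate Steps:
c(g, s) = -10 (c(g, s) = -2 + (1/2)*(-16) = -2 - 8 = -10)
L = 145 (L = -10 - 1*(-155) = -10 + 155 = 145)
h(K) = -144 + K**2 + 145*K (h(K) = (K**2 + 145*K) - 144 = -144 + K**2 + 145*K)
h(-597) + 62079 = (-144 + (-597)**2 + 145*(-597)) + 62079 = (-144 + 356409 - 86565) + 62079 = 269700 + 62079 = 331779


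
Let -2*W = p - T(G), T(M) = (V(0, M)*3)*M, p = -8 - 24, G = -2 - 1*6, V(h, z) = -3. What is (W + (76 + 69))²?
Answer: 38809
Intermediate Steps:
G = -8 (G = -2 - 6 = -8)
p = -32
T(M) = -9*M (T(M) = (-3*3)*M = -9*M)
W = 52 (W = -(-32 - (-9)*(-8))/2 = -(-32 - 1*72)/2 = -(-32 - 72)/2 = -½*(-104) = 52)
(W + (76 + 69))² = (52 + (76 + 69))² = (52 + 145)² = 197² = 38809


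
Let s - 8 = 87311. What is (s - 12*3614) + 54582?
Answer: 98533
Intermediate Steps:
s = 87319 (s = 8 + 87311 = 87319)
(s - 12*3614) + 54582 = (87319 - 12*3614) + 54582 = (87319 - 43368) + 54582 = 43951 + 54582 = 98533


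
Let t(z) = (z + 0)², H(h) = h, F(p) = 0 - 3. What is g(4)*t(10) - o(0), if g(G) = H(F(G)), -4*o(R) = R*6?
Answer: -300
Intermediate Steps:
F(p) = -3
o(R) = -3*R/2 (o(R) = -R*6/4 = -3*R/2)
t(z) = z²
g(G) = -3
g(4)*t(10) - o(0) = -3*10² - (-3)*0/2 = -3*100 - 1*0 = -300 + 0 = -300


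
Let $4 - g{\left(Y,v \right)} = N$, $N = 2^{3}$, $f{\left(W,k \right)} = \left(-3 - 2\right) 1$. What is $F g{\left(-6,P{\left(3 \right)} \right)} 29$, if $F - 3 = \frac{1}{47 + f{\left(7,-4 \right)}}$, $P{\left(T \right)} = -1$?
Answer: $- \frac{7366}{21} \approx -350.76$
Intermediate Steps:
$f{\left(W,k \right)} = -5$ ($f{\left(W,k \right)} = \left(-5\right) 1 = -5$)
$N = 8$
$F = \frac{127}{42}$ ($F = 3 + \frac{1}{47 - 5} = 3 + \frac{1}{42} = \frac{127}{42} \approx 3.0238$)
$g{\left(Y,v \right)} = -4$ ($g{\left(Y,v \right)} = 4 - 8 = -4$)
$F g{\left(-6,P{\left(3 \right)} \right)} 29 = \frac{127}{42} \left(-4\right) 29 = \left(- \frac{254}{21}\right) 29 = - \frac{7366}{21}$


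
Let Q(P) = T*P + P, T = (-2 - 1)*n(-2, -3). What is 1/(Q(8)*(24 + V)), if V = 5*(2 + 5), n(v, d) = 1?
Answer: -1/944 ≈ -0.0010593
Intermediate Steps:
V = 35 (V = 5*7 = 35)
T = -3 (T = (-2 - 1)*1 = -3*1 = -3)
Q(P) = -2*P (Q(P) = -3*P + P = -2*P)
1/(Q(8)*(24 + V)) = 1/((-2*8)*(24 + 35)) = 1/(-16*59) = 1/(-944) = -1/944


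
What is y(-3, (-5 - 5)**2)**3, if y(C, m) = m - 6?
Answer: 830584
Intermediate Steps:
y(C, m) = -6 + m
y(-3, (-5 - 5)**2)**3 = (-6 + (-5 - 5)**2)**3 = (-6 + (-10)**2)**3 = (-6 + 100)**3 = 94**3 = 830584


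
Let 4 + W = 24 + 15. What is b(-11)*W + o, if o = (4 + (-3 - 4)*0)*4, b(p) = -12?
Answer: -404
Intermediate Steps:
W = 35 (W = -4 + (24 + 15) = -4 + 39 = 35)
o = 16 (o = (4 - 7*0)*4 = (4 + 0)*4 = 4*4 = 16)
b(-11)*W + o = -12*35 + 16 = -420 + 16 = -404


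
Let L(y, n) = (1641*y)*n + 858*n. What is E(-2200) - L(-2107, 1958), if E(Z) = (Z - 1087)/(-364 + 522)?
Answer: 1069387507069/158 ≈ 6.7683e+9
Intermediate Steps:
L(y, n) = 858*n + 1641*n*y (L(y, n) = 1641*n*y + 858*n = 858*n + 1641*n*y)
E(Z) = -1087/158 + Z/158 (E(Z) = (-1087 + Z)/158 = (-1087 + Z)*(1/158) = -1087/158 + Z/158)
E(-2200) - L(-2107, 1958) = (-1087/158 + (1/158)*(-2200)) - 3*1958*(286 + 547*(-2107)) = (-1087/158 - 1100/79) - 3*1958*(286 - 1152529) = -3287/158 - 3*1958*(-1152243) = -3287/158 - 1*(-6768275382) = -3287/158 + 6768275382 = 1069387507069/158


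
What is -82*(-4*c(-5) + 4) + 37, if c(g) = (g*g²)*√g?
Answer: -291 - 41000*I*√5 ≈ -291.0 - 91679.0*I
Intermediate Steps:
c(g) = g^(7/2) (c(g) = g³*√g = g^(7/2))
-82*(-4*c(-5) + 4) + 37 = -82*(-(-500)*I*√5 + 4) + 37 = -82*(500*I*√5 + 4) + 37 = -82*(4 + 500*I*√5) + 37 = (-328 - 41000*I*√5) + 37 = -291 - 41000*I*√5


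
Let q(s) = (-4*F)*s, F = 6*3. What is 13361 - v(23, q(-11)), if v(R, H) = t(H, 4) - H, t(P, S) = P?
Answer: 13361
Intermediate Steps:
F = 18
q(s) = -72*s (q(s) = (-4*18)*s = -72*s)
v(R, H) = 0 (v(R, H) = H - H = 0)
13361 - v(23, q(-11)) = 13361 - 1*0 = 13361 + 0 = 13361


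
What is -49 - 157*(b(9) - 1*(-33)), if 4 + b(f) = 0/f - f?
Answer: -3189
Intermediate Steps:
b(f) = -4 - f (b(f) = -4 + (0/f - f) = -4 + (0 - f) = -4 - f)
-49 - 157*(b(9) - 1*(-33)) = -49 - 157*((-4 - 1*9) - 1*(-33)) = -49 - 157*((-4 - 9) + 33) = -49 - 157*(-13 + 33) = -49 - 157*20 = -49 - 3140 = -3189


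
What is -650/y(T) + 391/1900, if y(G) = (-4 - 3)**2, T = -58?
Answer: -1215841/93100 ≈ -13.060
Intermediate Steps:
y(G) = 49 (y(G) = (-7)**2 = 49)
-650/y(T) + 391/1900 = -650/49 + 391/1900 = -1215841/93100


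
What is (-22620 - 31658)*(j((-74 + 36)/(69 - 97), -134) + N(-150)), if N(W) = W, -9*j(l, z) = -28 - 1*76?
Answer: 67630388/9 ≈ 7.5145e+6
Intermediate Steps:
j(l, z) = 104/9 (j(l, z) = -(-28 - 1*76)/9 = -(-28 - 76)/9 = -1/9*(-104) = 104/9)
(-22620 - 31658)*(j((-74 + 36)/(69 - 97), -134) + N(-150)) = (-22620 - 31658)*(104/9 - 150) = -54278*(-1246/9) = 67630388/9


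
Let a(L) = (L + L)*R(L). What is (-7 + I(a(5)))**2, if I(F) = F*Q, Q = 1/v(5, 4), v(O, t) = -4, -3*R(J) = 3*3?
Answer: 1/4 ≈ 0.25000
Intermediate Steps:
R(J) = -3
Q = -1/4 (Q = 1/(-4) = -1/4 ≈ -0.25000)
a(L) = -6*L (a(L) = (L + L)*(-3) = (2*L)*(-3) = -6*L)
I(F) = -F/4 (I(F) = F*(-1/4) = -F/4)
(-7 + I(a(5)))**2 = (-7 - (-3)*5/2)**2 = (-7 - 1/4*(-30))**2 = (-7 + 15/2)**2 = (1/2)**2 = 1/4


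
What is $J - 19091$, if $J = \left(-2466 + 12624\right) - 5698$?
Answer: $-14631$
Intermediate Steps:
$J = 4460$ ($J = 10158 - 5698 = 4460$)
$J - 19091 = 4460 - 19091 = -14631$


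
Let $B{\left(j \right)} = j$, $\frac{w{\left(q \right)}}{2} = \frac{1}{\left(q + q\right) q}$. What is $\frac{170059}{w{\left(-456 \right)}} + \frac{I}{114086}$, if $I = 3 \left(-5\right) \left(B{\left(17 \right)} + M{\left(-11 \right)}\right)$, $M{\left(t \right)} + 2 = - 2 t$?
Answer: $\frac{4034239336922709}{114086} \approx 3.5361 \cdot 10^{10}$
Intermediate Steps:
$w{\left(q \right)} = \frac{1}{q^{2}}$ ($w{\left(q \right)} = 2 \frac{1}{\left(q + q\right) q} = 2 \frac{1}{2 q q} = 2 \frac{\frac{1}{2} \frac{1}{q}}{q} = 2 \frac{1}{2 q^{2}} = \frac{1}{q^{2}}$)
$M{\left(t \right)} = -2 - 2 t$
$I = -555$ ($I = 3 \left(-5\right) \left(17 - -20\right) = - 15 \left(17 + \left(-2 + 22\right)\right) = - 15 \left(17 + 20\right) = \left(-15\right) 37 = -555$)
$\frac{170059}{w{\left(-456 \right)}} + \frac{I}{114086} = \frac{170059}{\frac{1}{207936}} - \frac{555}{114086} = 170059 \frac{1}{\frac{1}{207936}} - \frac{555}{114086} = 170059 \cdot 207936 - \frac{555}{114086} = 35361388224 - \frac{555}{114086} = \frac{4034239336922709}{114086}$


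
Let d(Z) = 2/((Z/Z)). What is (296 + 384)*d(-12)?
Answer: 1360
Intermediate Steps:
d(Z) = 2 (d(Z) = 2/1 = 2*1 = 2)
(296 + 384)*d(-12) = (296 + 384)*2 = 680*2 = 1360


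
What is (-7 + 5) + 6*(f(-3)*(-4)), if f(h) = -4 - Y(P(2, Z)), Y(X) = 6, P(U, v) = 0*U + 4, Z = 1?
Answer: 238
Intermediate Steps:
P(U, v) = 4 (P(U, v) = 0 + 4 = 4)
f(h) = -10 (f(h) = -4 - 1*6 = -4 - 6 = -10)
(-7 + 5) + 6*(f(-3)*(-4)) = (-7 + 5) + 6*(-10*(-4)) = -2 + 6*40 = -2 + 240 = 238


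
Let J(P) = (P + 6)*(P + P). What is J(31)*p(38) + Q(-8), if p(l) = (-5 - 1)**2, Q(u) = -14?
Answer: 82570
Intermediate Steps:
J(P) = 2*P*(6 + P) (J(P) = (6 + P)*(2*P) = 2*P*(6 + P))
p(l) = 36 (p(l) = (-6)**2 = 36)
J(31)*p(38) + Q(-8) = (2*31*(6 + 31))*36 - 14 = (2*31*37)*36 - 14 = 2294*36 - 14 = 82584 - 14 = 82570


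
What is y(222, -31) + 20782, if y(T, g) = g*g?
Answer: 21743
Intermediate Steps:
y(T, g) = g**2
y(222, -31) + 20782 = (-31)**2 + 20782 = 961 + 20782 = 21743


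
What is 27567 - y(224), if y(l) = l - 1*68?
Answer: 27411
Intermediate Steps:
y(l) = -68 + l (y(l) = l - 68 = -68 + l)
27567 - y(224) = 27567 - (-68 + 224) = 27567 - 1*156 = 27567 - 156 = 27411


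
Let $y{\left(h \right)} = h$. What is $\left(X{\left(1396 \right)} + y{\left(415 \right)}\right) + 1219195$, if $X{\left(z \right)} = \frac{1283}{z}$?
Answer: $\frac{1702576843}{1396} \approx 1.2196 \cdot 10^{6}$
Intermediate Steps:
$\left(X{\left(1396 \right)} + y{\left(415 \right)}\right) + 1219195 = \left(\frac{1283}{1396} + 415\right) + 1219195 = \frac{580623}{1396} + 1219195 = \frac{1702576843}{1396}$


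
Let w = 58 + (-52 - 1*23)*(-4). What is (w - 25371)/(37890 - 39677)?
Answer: 25013/1787 ≈ 13.997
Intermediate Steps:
w = 358 (w = 58 + (-52 - 23)*(-4) = 58 - 75*(-4) = 58 + 300 = 358)
(w - 25371)/(37890 - 39677) = (358 - 25371)/(37890 - 39677) = -25013/(-1787) = -25013*(-1/1787) = 25013/1787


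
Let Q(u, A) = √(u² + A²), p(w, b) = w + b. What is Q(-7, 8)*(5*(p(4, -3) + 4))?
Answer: 25*√113 ≈ 265.75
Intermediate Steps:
p(w, b) = b + w
Q(u, A) = √(A² + u²)
Q(-7, 8)*(5*(p(4, -3) + 4)) = √(8² + (-7)²)*(5*((-3 + 4) + 4)) = √(64 + 49)*(5*(1 + 4)) = √113*(5*5) = √113*25 = 25*√113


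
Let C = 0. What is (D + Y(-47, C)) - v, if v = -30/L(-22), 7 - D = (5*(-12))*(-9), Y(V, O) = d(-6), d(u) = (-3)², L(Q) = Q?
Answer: -5779/11 ≈ -525.36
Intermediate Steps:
d(u) = 9
Y(V, O) = 9
D = -533 (D = 7 - 5*(-12)*(-9) = 7 - (-60)*(-9) = 7 - 1*540 = 7 - 540 = -533)
v = 15/11 (v = -30/(-22) = -30*(-1/22) = 15/11 ≈ 1.3636)
(D + Y(-47, C)) - v = (-533 + 9) - 1*15/11 = -524 - 15/11 = -5779/11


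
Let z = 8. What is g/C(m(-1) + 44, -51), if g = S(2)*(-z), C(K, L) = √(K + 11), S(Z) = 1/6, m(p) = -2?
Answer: -4*√53/159 ≈ -0.18315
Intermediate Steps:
S(Z) = ⅙
C(K, L) = √(11 + K)
g = -4/3 (g = (-1*8)/6 = (⅙)*(-8) = -4/3 ≈ -1.3333)
g/C(m(-1) + 44, -51) = -4/(3*√(11 + (-2 + 44))) = -4/(3*√(11 + 42)) = -4*√53/53/3 = -4*√53/159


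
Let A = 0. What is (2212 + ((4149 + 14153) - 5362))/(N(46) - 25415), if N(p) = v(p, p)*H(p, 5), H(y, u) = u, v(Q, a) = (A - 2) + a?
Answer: -15152/25195 ≈ -0.60139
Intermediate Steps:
v(Q, a) = -2 + a (v(Q, a) = (0 - 2) + a = -2 + a)
N(p) = -10 + 5*p (N(p) = (-2 + p)*5 = -10 + 5*p)
(2212 + ((4149 + 14153) - 5362))/(N(46) - 25415) = (2212 + ((4149 + 14153) - 5362))/((-10 + 5*46) - 25415) = (2212 + (18302 - 5362))/((-10 + 230) - 25415) = (2212 + 12940)/(220 - 25415) = 15152/(-25195) = 15152*(-1/25195) = -15152/25195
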